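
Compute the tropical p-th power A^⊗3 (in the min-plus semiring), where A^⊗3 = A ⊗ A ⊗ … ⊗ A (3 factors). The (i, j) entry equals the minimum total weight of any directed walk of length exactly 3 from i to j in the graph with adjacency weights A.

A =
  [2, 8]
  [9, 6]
A^⊗3 =
  [6, 12]
  [13, 18]

Each entry (A^⊗3)_ij equals the minimum over all length-3 walks i = v_0 → v_1 → … → v_3 = j of Σ_t A[v_t][v_{t+1}]. For example, for (i, j) = (0, 1) we minimise over 4 possible intermediate vertex sequences; the minimum is 12, attained along the walk 0 → 0 → 0 → 1.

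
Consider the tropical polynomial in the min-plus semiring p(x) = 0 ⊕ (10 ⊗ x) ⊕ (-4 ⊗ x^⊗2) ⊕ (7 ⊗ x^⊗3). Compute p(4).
p(4) = 0

A tropical monomial a ⊗ x^⊗i evaluates to a + i · x. Evaluating each term at x = 4:
  Term 0 contributes 0 + 0 · 4 = 0
  Term 1 contributes 10 + 1 · 4 = 14
  Term 2 contributes -4 + 2 · 4 = 4
  Term 3 contributes 7 + 3 · 4 = 19
p(4) = ⊕ of these = min[0, 14, 4, 19] = 0.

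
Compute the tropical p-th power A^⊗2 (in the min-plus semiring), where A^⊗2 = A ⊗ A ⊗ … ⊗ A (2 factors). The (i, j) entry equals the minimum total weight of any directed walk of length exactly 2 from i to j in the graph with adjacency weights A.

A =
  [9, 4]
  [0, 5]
A^⊗2 =
  [4, 9]
  [5, 4]

Each entry (A^⊗2)_ij equals the minimum over all length-2 walks i = v_0 → v_1 → … → v_2 = j of Σ_t A[v_t][v_{t+1}]. For example, for (i, j) = (0, 1) we minimise over 2 possible intermediate vertex sequences; the minimum is 9, attained along the walk 0 → 1 → 1.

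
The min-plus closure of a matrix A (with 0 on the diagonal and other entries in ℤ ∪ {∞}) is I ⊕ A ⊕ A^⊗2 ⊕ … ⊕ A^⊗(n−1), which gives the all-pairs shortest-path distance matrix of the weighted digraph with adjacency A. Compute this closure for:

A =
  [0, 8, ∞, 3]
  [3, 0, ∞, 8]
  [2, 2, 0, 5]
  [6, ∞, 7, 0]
Closure =
  [0, 8, 10, 3]
  [3, 0, 13, 6]
  [2, 2, 0, 5]
  [6, 9, 7, 0]

This is the Floyd-Warshall all-pairs shortest-path computation. For each intermediate vertex k = 0, 1, …, 3, update dist[i][j] ← min(dist[i][j], dist[i][k] + dist[k][j]). The final matrix gives, for each (i, j), the minimum total weight of any directed path from i to j (possibly empty when i = j).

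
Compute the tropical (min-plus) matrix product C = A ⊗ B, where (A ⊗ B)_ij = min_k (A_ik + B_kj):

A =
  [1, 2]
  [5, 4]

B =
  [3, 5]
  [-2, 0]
A ⊗ B =
  [0, 2]
  [2, 4]

Apply the min-plus product entry-by-entry:
  C[0][0] = min over k of (A[0][0] + B[0][0] = 1 + 3 = 4, A[0][1] + B[1][0] = 2 + -2 = 0) = 0 (attained at k = 1)
  C[0][1] = min over k of (A[0][0] + B[0][1] = 1 + 5 = 6, A[0][1] + B[1][1] = 2 + 0 = 2) = 2 (attained at k = 1)
  C[1][0] = min over k of (A[1][0] + B[0][0] = 5 + 3 = 8, A[1][1] + B[1][0] = 4 + -2 = 2) = 2 (attained at k = 1)
  C[1][1] = min over k of (A[1][0] + B[0][1] = 5 + 5 = 10, A[1][1] + B[1][1] = 4 + 0 = 4) = 4 (attained at k = 1)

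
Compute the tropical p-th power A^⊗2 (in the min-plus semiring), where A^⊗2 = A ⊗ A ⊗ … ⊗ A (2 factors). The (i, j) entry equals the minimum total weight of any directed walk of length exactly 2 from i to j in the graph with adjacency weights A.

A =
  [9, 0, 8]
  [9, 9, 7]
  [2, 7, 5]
A^⊗2 =
  [9, 9, 7]
  [9, 9, 12]
  [7, 2, 10]

Each entry (A^⊗2)_ij equals the minimum over all length-2 walks i = v_0 → v_1 → … → v_2 = j of Σ_t A[v_t][v_{t+1}]. For example, for (i, j) = (0, 2) we minimise over 3 possible intermediate vertex sequences; the minimum is 7, attained along the walk 0 → 1 → 2.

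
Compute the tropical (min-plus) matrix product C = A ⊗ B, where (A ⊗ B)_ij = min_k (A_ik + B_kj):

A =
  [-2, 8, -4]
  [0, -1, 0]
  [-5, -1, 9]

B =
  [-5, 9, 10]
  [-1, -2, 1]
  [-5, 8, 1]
A ⊗ B =
  [-9, 4, -3]
  [-5, -3, 0]
  [-10, -3, 0]

Apply the min-plus product entry-by-entry:
  C[0][0] = min over k of (A[0][0] + B[0][0] = -2 + -5 = -7, A[0][1] + B[1][0] = 8 + -1 = 7, A[0][2] + B[2][0] = -4 + -5 = -9) = -9 (attained at k = 2)
  C[0][1] = min over k of (A[0][0] + B[0][1] = -2 + 9 = 7, A[0][1] + B[1][1] = 8 + -2 = 6, A[0][2] + B[2][1] = -4 + 8 = 4) = 4 (attained at k = 2)
  C[0][2] = min over k of (A[0][0] + B[0][2] = -2 + 10 = 8, A[0][1] + B[1][2] = 8 + 1 = 9, A[0][2] + B[2][2] = -4 + 1 = -3) = -3 (attained at k = 2)
  C[1][0] = min over k of (A[1][0] + B[0][0] = 0 + -5 = -5, A[1][1] + B[1][0] = -1 + -1 = -2, A[1][2] + B[2][0] = 0 + -5 = -5) = -5 (attained at k = 0)
  C[1][1] = min over k of (A[1][0] + B[0][1] = 0 + 9 = 9, A[1][1] + B[1][1] = -1 + -2 = -3, A[1][2] + B[2][1] = 0 + 8 = 8) = -3 (attained at k = 1)
  C[1][2] = min over k of (A[1][0] + B[0][2] = 0 + 10 = 10, A[1][1] + B[1][2] = -1 + 1 = 0, A[1][2] + B[2][2] = 0 + 1 = 1) = 0 (attained at k = 1)
  C[2][0] = min over k of (A[2][0] + B[0][0] = -5 + -5 = -10, A[2][1] + B[1][0] = -1 + -1 = -2, A[2][2] + B[2][0] = 9 + -5 = 4) = -10 (attained at k = 0)
  C[2][1] = min over k of (A[2][0] + B[0][1] = -5 + 9 = 4, A[2][1] + B[1][1] = -1 + -2 = -3, A[2][2] + B[2][1] = 9 + 8 = 17) = -3 (attained at k = 1)
  C[2][2] = min over k of (A[2][0] + B[0][2] = -5 + 10 = 5, A[2][1] + B[1][2] = -1 + 1 = 0, A[2][2] + B[2][2] = 9 + 1 = 10) = 0 (attained at k = 1)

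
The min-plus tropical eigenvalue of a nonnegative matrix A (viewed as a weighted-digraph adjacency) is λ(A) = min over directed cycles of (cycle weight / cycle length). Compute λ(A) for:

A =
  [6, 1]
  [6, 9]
λ(A) = 7/2

Enumerate directed cycles and compute their means (weight / length). Sample:
  cycle 0 → 0: weight = 6, length = 1, mean = 6/1 ≈ 6.000
  cycle 1 → 1: weight = 9, length = 1, mean = 9/1 ≈ 9.000
  cycle 0 → 1 → 0: weight = 7, length = 2, mean = 7/2 ≈ 3.500
  cycle 1 → 0 → 1: weight = 7, length = 2, mean = 7/2 ≈ 3.500
Minimum mean = 3.500, attained e.g. along the cycle 0 → 1 → 0 with weight 7 and length 2. So λ(A) = 7/2 = 7/2.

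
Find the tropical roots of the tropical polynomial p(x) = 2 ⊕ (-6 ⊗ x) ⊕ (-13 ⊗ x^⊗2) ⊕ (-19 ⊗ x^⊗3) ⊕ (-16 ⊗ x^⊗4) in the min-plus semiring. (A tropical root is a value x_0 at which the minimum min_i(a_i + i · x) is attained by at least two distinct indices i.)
Roots: {-3, 6, 7, 8}

Each tropical root is a break point of the lower envelope of the lines y = a_i + i · x (there are 5 lines, with slopes 0, 1, ..., 4). Only the lines that attain the minimum somewhere contribute to roots; other lines are dominated. Here the surviving (envelope) indices are i = 4, i = 3, i = 2, i = 1, i = 0.
Intersections between consecutive envelope lines give the roots: for adjacent envelope indices i < j the intersection is x = (a_i − a_j) / (j − i). Reading off the sorted break points: {-3, 6, 7, 8}.
Verification: at each break x_0, at least two indices attain the minimum of min_i(a_i + i · x_0).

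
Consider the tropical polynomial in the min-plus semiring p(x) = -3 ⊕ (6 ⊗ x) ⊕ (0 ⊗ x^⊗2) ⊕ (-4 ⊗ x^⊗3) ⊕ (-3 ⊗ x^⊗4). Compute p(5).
p(5) = -3

A tropical monomial a ⊗ x^⊗i evaluates to a + i · x. Evaluating each term at x = 5:
  Term 0 contributes -3 + 0 · 5 = -3
  Term 1 contributes 6 + 1 · 5 = 11
  Term 2 contributes 0 + 2 · 5 = 10
  Term 3 contributes -4 + 3 · 5 = 11
  Term 4 contributes -3 + 4 · 5 = 17
p(5) = ⊕ of these = min[-3, 11, 10, 11, 17] = -3.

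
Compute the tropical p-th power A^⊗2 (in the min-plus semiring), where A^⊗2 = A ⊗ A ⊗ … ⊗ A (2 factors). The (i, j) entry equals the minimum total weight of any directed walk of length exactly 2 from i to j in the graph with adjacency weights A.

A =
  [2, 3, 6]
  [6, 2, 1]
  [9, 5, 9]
A^⊗2 =
  [4, 5, 4]
  [8, 4, 3]
  [11, 7, 6]

Each entry (A^⊗2)_ij equals the minimum over all length-2 walks i = v_0 → v_1 → … → v_2 = j of Σ_t A[v_t][v_{t+1}]. For example, for (i, j) = (0, 2) we minimise over 3 possible intermediate vertex sequences; the minimum is 4, attained along the walk 0 → 1 → 2.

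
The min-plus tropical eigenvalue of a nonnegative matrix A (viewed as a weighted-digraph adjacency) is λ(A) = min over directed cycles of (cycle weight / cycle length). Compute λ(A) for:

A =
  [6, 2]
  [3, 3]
λ(A) = 5/2

Enumerate directed cycles and compute their means (weight / length). Sample:
  cycle 0 → 0: weight = 6, length = 1, mean = 6/1 ≈ 6.000
  cycle 1 → 1: weight = 3, length = 1, mean = 3/1 ≈ 3.000
  cycle 0 → 1 → 0: weight = 5, length = 2, mean = 5/2 ≈ 2.500
  cycle 1 → 0 → 1: weight = 5, length = 2, mean = 5/2 ≈ 2.500
Minimum mean = 2.500, attained e.g. along the cycle 0 → 1 → 0 with weight 5 and length 2. So λ(A) = 5/2 = 5/2.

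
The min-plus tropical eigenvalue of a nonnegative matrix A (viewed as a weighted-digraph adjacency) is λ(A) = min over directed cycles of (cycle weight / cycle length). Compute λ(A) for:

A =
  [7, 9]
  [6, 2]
λ(A) = 2

Enumerate directed cycles and compute their means (weight / length). Sample:
  cycle 0 → 0: weight = 7, length = 1, mean = 7/1 ≈ 7.000
  cycle 1 → 1: weight = 2, length = 1, mean = 2/1 ≈ 2.000
  cycle 0 → 1 → 0: weight = 15, length = 2, mean = 15/2 ≈ 7.500
  cycle 1 → 0 → 1: weight = 15, length = 2, mean = 15/2 ≈ 7.500
Minimum mean = 2.000, attained e.g. along the cycle 1 → 1 with weight 2 and length 1. So λ(A) = 2/1 = 2.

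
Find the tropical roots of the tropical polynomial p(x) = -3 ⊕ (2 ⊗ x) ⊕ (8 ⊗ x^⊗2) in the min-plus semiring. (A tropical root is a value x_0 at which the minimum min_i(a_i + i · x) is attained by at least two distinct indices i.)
Roots: {-6, -5}

Each tropical root is a break point of the lower envelope of the lines y = a_i + i · x (there are 3 lines, with slopes 0, 1, ..., 2). Only the lines that attain the minimum somewhere contribute to roots; other lines are dominated. Here the surviving (envelope) indices are i = 2, i = 1, i = 0.
Intersections between consecutive envelope lines give the roots: for adjacent envelope indices i < j the intersection is x = (a_i − a_j) / (j − i). Reading off the sorted break points: {-6, -5}.
Verification: at each break x_0, at least two indices attain the minimum of min_i(a_i + i · x_0).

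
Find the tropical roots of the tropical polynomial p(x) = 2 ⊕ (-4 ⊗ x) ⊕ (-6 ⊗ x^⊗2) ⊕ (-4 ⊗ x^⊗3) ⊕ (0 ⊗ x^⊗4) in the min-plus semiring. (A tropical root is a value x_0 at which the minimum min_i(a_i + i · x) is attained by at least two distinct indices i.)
Roots: {-4, -2, 2, 6}

Each tropical root is a break point of the lower envelope of the lines y = a_i + i · x (there are 5 lines, with slopes 0, 1, ..., 4). Only the lines that attain the minimum somewhere contribute to roots; other lines are dominated. Here the surviving (envelope) indices are i = 4, i = 3, i = 2, i = 1, i = 0.
Intersections between consecutive envelope lines give the roots: for adjacent envelope indices i < j the intersection is x = (a_i − a_j) / (j − i). Reading off the sorted break points: {-4, -2, 2, 6}.
Verification: at each break x_0, at least two indices attain the minimum of min_i(a_i + i · x_0).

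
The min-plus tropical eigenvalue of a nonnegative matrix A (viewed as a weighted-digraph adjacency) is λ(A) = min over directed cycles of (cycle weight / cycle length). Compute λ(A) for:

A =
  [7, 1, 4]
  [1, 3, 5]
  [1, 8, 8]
λ(A) = 1

Enumerate directed cycles and compute their means (weight / length). Sample:
  cycle 0 → 0: weight = 7, length = 1, mean = 7/1 ≈ 7.000
  cycle 1 → 1: weight = 3, length = 1, mean = 3/1 ≈ 3.000
  cycle 2 → 2: weight = 8, length = 1, mean = 8/1 ≈ 8.000
  cycle 0 → 1 → 0: weight = 2, length = 2, mean = 2/2 ≈ 1.000
  cycle 0 → 2 → 0: weight = 5, length = 2, mean = 5/2 ≈ 2.500
  cycle 1 → 0 → 1: weight = 2, length = 2, mean = 2/2 ≈ 1.000
Minimum mean = 1.000, attained e.g. along the cycle 0 → 1 → 0 with weight 2 and length 2. So λ(A) = 2/2 = 1.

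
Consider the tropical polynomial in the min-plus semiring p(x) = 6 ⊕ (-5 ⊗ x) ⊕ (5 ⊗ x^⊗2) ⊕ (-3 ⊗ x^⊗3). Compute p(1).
p(1) = -4

A tropical monomial a ⊗ x^⊗i evaluates to a + i · x. Evaluating each term at x = 1:
  Term 0 contributes 6 + 0 · 1 = 6
  Term 1 contributes -5 + 1 · 1 = -4
  Term 2 contributes 5 + 2 · 1 = 7
  Term 3 contributes -3 + 3 · 1 = 0
p(1) = ⊕ of these = min[6, -4, 7, 0] = -4.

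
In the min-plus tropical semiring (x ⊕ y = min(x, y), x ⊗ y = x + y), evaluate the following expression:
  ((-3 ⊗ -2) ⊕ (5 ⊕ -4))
((-3 ⊗ -2) ⊕ (5 ⊕ -4)) = -5

Expand innermost to outermost. Recall ⊕ takes the minimum of its arguments and ⊗ takes their sum. Working out the expression ((-3 ⊗ -2) ⊕ (5 ⊕ -4)) gives -5.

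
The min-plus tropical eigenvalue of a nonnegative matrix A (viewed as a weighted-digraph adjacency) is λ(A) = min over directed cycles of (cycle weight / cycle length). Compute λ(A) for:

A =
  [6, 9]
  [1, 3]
λ(A) = 3

Enumerate directed cycles and compute their means (weight / length). Sample:
  cycle 0 → 0: weight = 6, length = 1, mean = 6/1 ≈ 6.000
  cycle 1 → 1: weight = 3, length = 1, mean = 3/1 ≈ 3.000
  cycle 0 → 1 → 0: weight = 10, length = 2, mean = 10/2 ≈ 5.000
  cycle 1 → 0 → 1: weight = 10, length = 2, mean = 10/2 ≈ 5.000
Minimum mean = 3.000, attained e.g. along the cycle 1 → 1 with weight 3 and length 1. So λ(A) = 3/1 = 3.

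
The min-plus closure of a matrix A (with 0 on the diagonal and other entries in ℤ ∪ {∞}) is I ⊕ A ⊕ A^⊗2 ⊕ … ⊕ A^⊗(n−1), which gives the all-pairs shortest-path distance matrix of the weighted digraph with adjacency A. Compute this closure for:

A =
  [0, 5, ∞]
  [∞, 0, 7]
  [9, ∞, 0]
Closure =
  [0, 5, 12]
  [16, 0, 7]
  [9, 14, 0]

This is the Floyd-Warshall all-pairs shortest-path computation. For each intermediate vertex k = 0, 1, …, 2, update dist[i][j] ← min(dist[i][j], dist[i][k] + dist[k][j]). The final matrix gives, for each (i, j), the minimum total weight of any directed path from i to j (possibly empty when i = j).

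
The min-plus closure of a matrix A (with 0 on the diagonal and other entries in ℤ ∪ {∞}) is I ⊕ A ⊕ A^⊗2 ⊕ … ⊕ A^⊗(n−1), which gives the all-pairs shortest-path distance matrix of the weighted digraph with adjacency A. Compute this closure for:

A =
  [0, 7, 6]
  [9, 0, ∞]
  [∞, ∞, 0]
Closure =
  [0, 7, 6]
  [9, 0, 15]
  [∞, ∞, 0]

This is the Floyd-Warshall all-pairs shortest-path computation. For each intermediate vertex k = 0, 1, …, 2, update dist[i][j] ← min(dist[i][j], dist[i][k] + dist[k][j]). The final matrix gives, for each (i, j), the minimum total weight of any directed path from i to j (possibly empty when i = j).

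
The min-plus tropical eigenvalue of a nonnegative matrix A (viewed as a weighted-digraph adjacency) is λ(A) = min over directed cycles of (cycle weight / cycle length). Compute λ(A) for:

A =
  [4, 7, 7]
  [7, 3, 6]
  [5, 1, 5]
λ(A) = 3

Enumerate directed cycles and compute their means (weight / length). Sample:
  cycle 0 → 0: weight = 4, length = 1, mean = 4/1 ≈ 4.000
  cycle 1 → 1: weight = 3, length = 1, mean = 3/1 ≈ 3.000
  cycle 2 → 2: weight = 5, length = 1, mean = 5/1 ≈ 5.000
  cycle 0 → 1 → 0: weight = 14, length = 2, mean = 14/2 ≈ 7.000
  cycle 0 → 2 → 0: weight = 12, length = 2, mean = 12/2 ≈ 6.000
  cycle 1 → 0 → 1: weight = 14, length = 2, mean = 14/2 ≈ 7.000
Minimum mean = 3.000, attained e.g. along the cycle 1 → 1 with weight 3 and length 1. So λ(A) = 3/1 = 3.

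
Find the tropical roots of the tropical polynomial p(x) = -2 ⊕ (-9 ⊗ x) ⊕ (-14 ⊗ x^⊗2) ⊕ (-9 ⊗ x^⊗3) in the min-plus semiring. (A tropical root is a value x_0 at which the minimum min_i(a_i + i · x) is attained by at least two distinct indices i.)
Roots: {-5, 5, 7}

Each tropical root is a break point of the lower envelope of the lines y = a_i + i · x (there are 4 lines, with slopes 0, 1, ..., 3). Only the lines that attain the minimum somewhere contribute to roots; other lines are dominated. Here the surviving (envelope) indices are i = 3, i = 2, i = 1, i = 0.
Intersections between consecutive envelope lines give the roots: for adjacent envelope indices i < j the intersection is x = (a_i − a_j) / (j − i). Reading off the sorted break points: {-5, 5, 7}.
Verification: at each break x_0, at least two indices attain the minimum of min_i(a_i + i · x_0).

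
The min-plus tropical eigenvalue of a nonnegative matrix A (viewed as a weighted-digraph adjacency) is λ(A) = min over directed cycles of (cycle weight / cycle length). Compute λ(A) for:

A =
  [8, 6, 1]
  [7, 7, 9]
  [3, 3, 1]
λ(A) = 1

Enumerate directed cycles and compute their means (weight / length). Sample:
  cycle 0 → 0: weight = 8, length = 1, mean = 8/1 ≈ 8.000
  cycle 1 → 1: weight = 7, length = 1, mean = 7/1 ≈ 7.000
  cycle 2 → 2: weight = 1, length = 1, mean = 1/1 ≈ 1.000
  cycle 0 → 1 → 0: weight = 13, length = 2, mean = 13/2 ≈ 6.500
  cycle 0 → 2 → 0: weight = 4, length = 2, mean = 4/2 ≈ 2.000
  cycle 1 → 0 → 1: weight = 13, length = 2, mean = 13/2 ≈ 6.500
Minimum mean = 1.000, attained e.g. along the cycle 2 → 2 with weight 1 and length 1. So λ(A) = 1/1 = 1.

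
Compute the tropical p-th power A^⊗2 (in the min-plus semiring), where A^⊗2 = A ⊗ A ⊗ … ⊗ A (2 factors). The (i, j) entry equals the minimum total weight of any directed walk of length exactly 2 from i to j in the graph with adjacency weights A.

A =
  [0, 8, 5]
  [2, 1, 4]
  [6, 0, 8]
A^⊗2 =
  [0, 5, 5]
  [2, 2, 5]
  [2, 1, 4]

Each entry (A^⊗2)_ij equals the minimum over all length-2 walks i = v_0 → v_1 → … → v_2 = j of Σ_t A[v_t][v_{t+1}]. For example, for (i, j) = (0, 2) we minimise over 3 possible intermediate vertex sequences; the minimum is 5, attained along the walk 0 → 0 → 2.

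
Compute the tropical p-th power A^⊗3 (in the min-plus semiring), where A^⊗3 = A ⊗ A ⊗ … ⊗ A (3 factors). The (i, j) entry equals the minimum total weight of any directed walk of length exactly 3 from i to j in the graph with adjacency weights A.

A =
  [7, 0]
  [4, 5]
A^⊗3 =
  [9, 4]
  [8, 9]

Each entry (A^⊗3)_ij equals the minimum over all length-3 walks i = v_0 → v_1 → … → v_3 = j of Σ_t A[v_t][v_{t+1}]. For example, for (i, j) = (0, 1) we minimise over 4 possible intermediate vertex sequences; the minimum is 4, attained along the walk 0 → 1 → 0 → 1.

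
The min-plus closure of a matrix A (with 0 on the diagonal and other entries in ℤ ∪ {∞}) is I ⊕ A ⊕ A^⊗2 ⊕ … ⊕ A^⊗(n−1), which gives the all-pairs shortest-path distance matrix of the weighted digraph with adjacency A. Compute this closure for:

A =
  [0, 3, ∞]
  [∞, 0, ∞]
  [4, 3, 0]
Closure =
  [0, 3, ∞]
  [∞, 0, ∞]
  [4, 3, 0]

This is the Floyd-Warshall all-pairs shortest-path computation. For each intermediate vertex k = 0, 1, …, 2, update dist[i][j] ← min(dist[i][j], dist[i][k] + dist[k][j]). The final matrix gives, for each (i, j), the minimum total weight of any directed path from i to j (possibly empty when i = j).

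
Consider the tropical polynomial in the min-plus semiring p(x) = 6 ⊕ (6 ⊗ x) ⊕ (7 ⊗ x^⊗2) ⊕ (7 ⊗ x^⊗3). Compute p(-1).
p(-1) = 4

A tropical monomial a ⊗ x^⊗i evaluates to a + i · x. Evaluating each term at x = -1:
  Term 0 contributes 6 + 0 · -1 = 6
  Term 1 contributes 6 + 1 · -1 = 5
  Term 2 contributes 7 + 2 · -1 = 5
  Term 3 contributes 7 + 3 · -1 = 4
p(-1) = ⊕ of these = min[6, 5, 5, 4] = 4.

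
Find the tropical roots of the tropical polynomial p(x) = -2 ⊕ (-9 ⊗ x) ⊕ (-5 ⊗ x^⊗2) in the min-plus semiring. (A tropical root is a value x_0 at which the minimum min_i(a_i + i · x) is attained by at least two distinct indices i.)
Roots: {-4, 7}

Each tropical root is a break point of the lower envelope of the lines y = a_i + i · x (there are 3 lines, with slopes 0, 1, ..., 2). Only the lines that attain the minimum somewhere contribute to roots; other lines are dominated. Here the surviving (envelope) indices are i = 2, i = 1, i = 0.
Intersections between consecutive envelope lines give the roots: for adjacent envelope indices i < j the intersection is x = (a_i − a_j) / (j − i). Reading off the sorted break points: {-4, 7}.
Verification: at each break x_0, at least two indices attain the minimum of min_i(a_i + i · x_0).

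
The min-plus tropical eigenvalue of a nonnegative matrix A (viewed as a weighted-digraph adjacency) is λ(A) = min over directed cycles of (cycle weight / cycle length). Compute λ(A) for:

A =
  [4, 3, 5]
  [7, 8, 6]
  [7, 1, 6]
λ(A) = 7/2

Enumerate directed cycles and compute their means (weight / length). Sample:
  cycle 0 → 0: weight = 4, length = 1, mean = 4/1 ≈ 4.000
  cycle 1 → 1: weight = 8, length = 1, mean = 8/1 ≈ 8.000
  cycle 2 → 2: weight = 6, length = 1, mean = 6/1 ≈ 6.000
  cycle 0 → 1 → 0: weight = 10, length = 2, mean = 10/2 ≈ 5.000
  cycle 0 → 2 → 0: weight = 12, length = 2, mean = 12/2 ≈ 6.000
  cycle 1 → 0 → 1: weight = 10, length = 2, mean = 10/2 ≈ 5.000
Minimum mean = 3.500, attained e.g. along the cycle 1 → 2 → 1 with weight 7 and length 2. So λ(A) = 7/2 = 7/2.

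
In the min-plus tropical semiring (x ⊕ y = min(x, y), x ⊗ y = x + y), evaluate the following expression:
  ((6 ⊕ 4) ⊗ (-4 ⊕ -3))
((6 ⊕ 4) ⊗ (-4 ⊕ -3)) = 0

Expand innermost to outermost. Recall ⊕ takes the minimum of its arguments and ⊗ takes their sum. Working out the expression ((6 ⊕ 4) ⊗ (-4 ⊕ -3)) gives 0.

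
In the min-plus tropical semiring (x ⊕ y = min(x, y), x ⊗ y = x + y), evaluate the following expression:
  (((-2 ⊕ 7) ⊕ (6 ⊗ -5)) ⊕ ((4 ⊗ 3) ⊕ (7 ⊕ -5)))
(((-2 ⊕ 7) ⊕ (6 ⊗ -5)) ⊕ ((4 ⊗ 3) ⊕ (7 ⊕ -5))) = -5

Expand innermost to outermost. Recall ⊕ takes the minimum of its arguments and ⊗ takes their sum. Working out the expression (((-2 ⊕ 7) ⊕ (6 ⊗ -5)) ⊕ ((4 ⊗ 3) ⊕ (7 ⊕ -5))) gives -5.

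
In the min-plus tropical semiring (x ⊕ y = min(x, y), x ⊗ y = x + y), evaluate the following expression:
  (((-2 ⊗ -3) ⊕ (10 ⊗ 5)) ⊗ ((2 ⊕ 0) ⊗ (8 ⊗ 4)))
(((-2 ⊗ -3) ⊕ (10 ⊗ 5)) ⊗ ((2 ⊕ 0) ⊗ (8 ⊗ 4))) = 7

Expand innermost to outermost. Recall ⊕ takes the minimum of its arguments and ⊗ takes their sum. Working out the expression (((-2 ⊗ -3) ⊕ (10 ⊗ 5)) ⊗ ((2 ⊕ 0) ⊗ (8 ⊗ 4))) gives 7.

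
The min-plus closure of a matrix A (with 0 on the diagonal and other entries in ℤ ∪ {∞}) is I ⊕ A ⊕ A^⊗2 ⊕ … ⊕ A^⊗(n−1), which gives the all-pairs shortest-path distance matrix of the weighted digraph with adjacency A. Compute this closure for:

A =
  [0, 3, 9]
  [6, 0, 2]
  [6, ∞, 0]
Closure =
  [0, 3, 5]
  [6, 0, 2]
  [6, 9, 0]

This is the Floyd-Warshall all-pairs shortest-path computation. For each intermediate vertex k = 0, 1, …, 2, update dist[i][j] ← min(dist[i][j], dist[i][k] + dist[k][j]). The final matrix gives, for each (i, j), the minimum total weight of any directed path from i to j (possibly empty when i = j).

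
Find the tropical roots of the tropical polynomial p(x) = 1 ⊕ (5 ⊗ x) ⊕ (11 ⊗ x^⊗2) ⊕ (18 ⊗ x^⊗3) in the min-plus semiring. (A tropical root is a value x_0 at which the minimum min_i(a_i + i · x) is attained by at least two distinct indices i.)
Roots: {-7, -6, -4}

Each tropical root is a break point of the lower envelope of the lines y = a_i + i · x (there are 4 lines, with slopes 0, 1, ..., 3). Only the lines that attain the minimum somewhere contribute to roots; other lines are dominated. Here the surviving (envelope) indices are i = 3, i = 2, i = 1, i = 0.
Intersections between consecutive envelope lines give the roots: for adjacent envelope indices i < j the intersection is x = (a_i − a_j) / (j − i). Reading off the sorted break points: {-7, -6, -4}.
Verification: at each break x_0, at least two indices attain the minimum of min_i(a_i + i · x_0).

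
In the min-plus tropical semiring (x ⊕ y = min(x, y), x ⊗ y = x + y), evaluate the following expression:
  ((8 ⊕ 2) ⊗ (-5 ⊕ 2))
((8 ⊕ 2) ⊗ (-5 ⊕ 2)) = -3

Expand innermost to outermost. Recall ⊕ takes the minimum of its arguments and ⊗ takes their sum. Working out the expression ((8 ⊕ 2) ⊗ (-5 ⊕ 2)) gives -3.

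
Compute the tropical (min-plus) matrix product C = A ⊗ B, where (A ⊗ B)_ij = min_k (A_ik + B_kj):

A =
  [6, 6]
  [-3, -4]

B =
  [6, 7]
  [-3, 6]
A ⊗ B =
  [3, 12]
  [-7, 2]

Apply the min-plus product entry-by-entry:
  C[0][0] = min over k of (A[0][0] + B[0][0] = 6 + 6 = 12, A[0][1] + B[1][0] = 6 + -3 = 3) = 3 (attained at k = 1)
  C[0][1] = min over k of (A[0][0] + B[0][1] = 6 + 7 = 13, A[0][1] + B[1][1] = 6 + 6 = 12) = 12 (attained at k = 1)
  C[1][0] = min over k of (A[1][0] + B[0][0] = -3 + 6 = 3, A[1][1] + B[1][0] = -4 + -3 = -7) = -7 (attained at k = 1)
  C[1][1] = min over k of (A[1][0] + B[0][1] = -3 + 7 = 4, A[1][1] + B[1][1] = -4 + 6 = 2) = 2 (attained at k = 1)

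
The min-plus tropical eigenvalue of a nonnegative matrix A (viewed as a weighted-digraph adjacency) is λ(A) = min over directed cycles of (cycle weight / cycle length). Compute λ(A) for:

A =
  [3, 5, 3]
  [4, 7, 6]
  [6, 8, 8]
λ(A) = 3

Enumerate directed cycles and compute their means (weight / length). Sample:
  cycle 0 → 0: weight = 3, length = 1, mean = 3/1 ≈ 3.000
  cycle 1 → 1: weight = 7, length = 1, mean = 7/1 ≈ 7.000
  cycle 2 → 2: weight = 8, length = 1, mean = 8/1 ≈ 8.000
  cycle 0 → 1 → 0: weight = 9, length = 2, mean = 9/2 ≈ 4.500
  cycle 0 → 2 → 0: weight = 9, length = 2, mean = 9/2 ≈ 4.500
  cycle 1 → 0 → 1: weight = 9, length = 2, mean = 9/2 ≈ 4.500
Minimum mean = 3.000, attained e.g. along the cycle 0 → 0 with weight 3 and length 1. So λ(A) = 3/1 = 3.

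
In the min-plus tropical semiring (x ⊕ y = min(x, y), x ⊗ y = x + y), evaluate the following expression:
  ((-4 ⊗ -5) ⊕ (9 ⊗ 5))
((-4 ⊗ -5) ⊕ (9 ⊗ 5)) = -9

Expand innermost to outermost. Recall ⊕ takes the minimum of its arguments and ⊗ takes their sum. Working out the expression ((-4 ⊗ -5) ⊕ (9 ⊗ 5)) gives -9.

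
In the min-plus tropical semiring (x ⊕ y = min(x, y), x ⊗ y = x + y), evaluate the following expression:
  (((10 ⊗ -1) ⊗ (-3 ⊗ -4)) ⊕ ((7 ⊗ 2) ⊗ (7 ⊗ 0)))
(((10 ⊗ -1) ⊗ (-3 ⊗ -4)) ⊕ ((7 ⊗ 2) ⊗ (7 ⊗ 0))) = 2

Expand innermost to outermost. Recall ⊕ takes the minimum of its arguments and ⊗ takes their sum. Working out the expression (((10 ⊗ -1) ⊗ (-3 ⊗ -4)) ⊕ ((7 ⊗ 2) ⊗ (7 ⊗ 0))) gives 2.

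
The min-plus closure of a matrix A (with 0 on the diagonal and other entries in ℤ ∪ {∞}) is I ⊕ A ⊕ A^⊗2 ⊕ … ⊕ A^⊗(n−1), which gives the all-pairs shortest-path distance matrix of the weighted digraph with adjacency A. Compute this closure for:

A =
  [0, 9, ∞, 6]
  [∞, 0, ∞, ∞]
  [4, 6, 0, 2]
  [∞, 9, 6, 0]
Closure =
  [0, 9, 12, 6]
  [∞, 0, ∞, ∞]
  [4, 6, 0, 2]
  [10, 9, 6, 0]

This is the Floyd-Warshall all-pairs shortest-path computation. For each intermediate vertex k = 0, 1, …, 3, update dist[i][j] ← min(dist[i][j], dist[i][k] + dist[k][j]). The final matrix gives, for each (i, j), the minimum total weight of any directed path from i to j (possibly empty when i = j).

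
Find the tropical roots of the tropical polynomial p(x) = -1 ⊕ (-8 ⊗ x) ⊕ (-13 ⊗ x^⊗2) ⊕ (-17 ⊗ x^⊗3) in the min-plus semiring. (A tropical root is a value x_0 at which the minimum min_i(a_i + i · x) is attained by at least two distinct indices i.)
Roots: {4, 5, 7}

Each tropical root is a break point of the lower envelope of the lines y = a_i + i · x (there are 4 lines, with slopes 0, 1, ..., 3). Only the lines that attain the minimum somewhere contribute to roots; other lines are dominated. Here the surviving (envelope) indices are i = 3, i = 2, i = 1, i = 0.
Intersections between consecutive envelope lines give the roots: for adjacent envelope indices i < j the intersection is x = (a_i − a_j) / (j − i). Reading off the sorted break points: {4, 5, 7}.
Verification: at each break x_0, at least two indices attain the minimum of min_i(a_i + i · x_0).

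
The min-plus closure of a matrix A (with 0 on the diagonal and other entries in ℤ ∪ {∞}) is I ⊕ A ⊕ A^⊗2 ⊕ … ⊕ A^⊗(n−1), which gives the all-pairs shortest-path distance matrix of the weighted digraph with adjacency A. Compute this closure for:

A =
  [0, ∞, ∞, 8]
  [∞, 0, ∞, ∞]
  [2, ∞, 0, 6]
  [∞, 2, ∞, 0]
Closure =
  [0, 10, ∞, 8]
  [∞, 0, ∞, ∞]
  [2, 8, 0, 6]
  [∞, 2, ∞, 0]

This is the Floyd-Warshall all-pairs shortest-path computation. For each intermediate vertex k = 0, 1, …, 3, update dist[i][j] ← min(dist[i][j], dist[i][k] + dist[k][j]). The final matrix gives, for each (i, j), the minimum total weight of any directed path from i to j (possibly empty when i = j).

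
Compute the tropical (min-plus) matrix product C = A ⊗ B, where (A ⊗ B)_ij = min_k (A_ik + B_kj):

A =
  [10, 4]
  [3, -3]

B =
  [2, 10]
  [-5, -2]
A ⊗ B =
  [-1, 2]
  [-8, -5]

Apply the min-plus product entry-by-entry:
  C[0][0] = min over k of (A[0][0] + B[0][0] = 10 + 2 = 12, A[0][1] + B[1][0] = 4 + -5 = -1) = -1 (attained at k = 1)
  C[0][1] = min over k of (A[0][0] + B[0][1] = 10 + 10 = 20, A[0][1] + B[1][1] = 4 + -2 = 2) = 2 (attained at k = 1)
  C[1][0] = min over k of (A[1][0] + B[0][0] = 3 + 2 = 5, A[1][1] + B[1][0] = -3 + -5 = -8) = -8 (attained at k = 1)
  C[1][1] = min over k of (A[1][0] + B[0][1] = 3 + 10 = 13, A[1][1] + B[1][1] = -3 + -2 = -5) = -5 (attained at k = 1)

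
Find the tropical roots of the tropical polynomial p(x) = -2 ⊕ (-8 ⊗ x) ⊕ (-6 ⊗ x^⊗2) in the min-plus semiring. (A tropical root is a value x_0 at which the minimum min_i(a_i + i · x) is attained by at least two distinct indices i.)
Roots: {-2, 6}

Each tropical root is a break point of the lower envelope of the lines y = a_i + i · x (there are 3 lines, with slopes 0, 1, ..., 2). Only the lines that attain the minimum somewhere contribute to roots; other lines are dominated. Here the surviving (envelope) indices are i = 2, i = 1, i = 0.
Intersections between consecutive envelope lines give the roots: for adjacent envelope indices i < j the intersection is x = (a_i − a_j) / (j − i). Reading off the sorted break points: {-2, 6}.
Verification: at each break x_0, at least two indices attain the minimum of min_i(a_i + i · x_0).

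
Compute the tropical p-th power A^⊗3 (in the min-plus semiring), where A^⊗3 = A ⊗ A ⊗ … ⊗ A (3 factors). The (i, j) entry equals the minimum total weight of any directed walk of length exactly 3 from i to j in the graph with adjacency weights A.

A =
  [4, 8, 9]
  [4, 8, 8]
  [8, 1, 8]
A^⊗3 =
  [12, 14, 17]
  [12, 14, 17]
  [9, 10, 14]

Each entry (A^⊗3)_ij equals the minimum over all length-3 walks i = v_0 → v_1 → … → v_3 = j of Σ_t A[v_t][v_{t+1}]. For example, for (i, j) = (0, 2) we minimise over 9 possible intermediate vertex sequences; the minimum is 17, attained along the walk 0 → 0 → 0 → 2.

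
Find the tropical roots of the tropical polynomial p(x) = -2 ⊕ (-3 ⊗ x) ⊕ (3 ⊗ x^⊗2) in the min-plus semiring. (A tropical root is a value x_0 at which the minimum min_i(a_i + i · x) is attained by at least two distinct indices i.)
Roots: {-6, 1}

Each tropical root is a break point of the lower envelope of the lines y = a_i + i · x (there are 3 lines, with slopes 0, 1, ..., 2). Only the lines that attain the minimum somewhere contribute to roots; other lines are dominated. Here the surviving (envelope) indices are i = 2, i = 1, i = 0.
Intersections between consecutive envelope lines give the roots: for adjacent envelope indices i < j the intersection is x = (a_i − a_j) / (j − i). Reading off the sorted break points: {-6, 1}.
Verification: at each break x_0, at least two indices attain the minimum of min_i(a_i + i · x_0).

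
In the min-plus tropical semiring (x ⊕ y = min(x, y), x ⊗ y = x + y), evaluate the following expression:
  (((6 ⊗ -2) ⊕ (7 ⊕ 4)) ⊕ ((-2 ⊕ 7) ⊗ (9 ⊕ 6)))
(((6 ⊗ -2) ⊕ (7 ⊕ 4)) ⊕ ((-2 ⊕ 7) ⊗ (9 ⊕ 6))) = 4

Expand innermost to outermost. Recall ⊕ takes the minimum of its arguments and ⊗ takes their sum. Working out the expression (((6 ⊗ -2) ⊕ (7 ⊕ 4)) ⊕ ((-2 ⊕ 7) ⊗ (9 ⊕ 6))) gives 4.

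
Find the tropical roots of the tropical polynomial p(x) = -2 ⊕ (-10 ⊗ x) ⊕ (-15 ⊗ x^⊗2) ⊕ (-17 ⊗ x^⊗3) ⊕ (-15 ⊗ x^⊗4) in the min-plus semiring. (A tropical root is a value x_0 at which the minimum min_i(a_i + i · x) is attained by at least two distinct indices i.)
Roots: {-2, 2, 5, 8}

Each tropical root is a break point of the lower envelope of the lines y = a_i + i · x (there are 5 lines, with slopes 0, 1, ..., 4). Only the lines that attain the minimum somewhere contribute to roots; other lines are dominated. Here the surviving (envelope) indices are i = 4, i = 3, i = 2, i = 1, i = 0.
Intersections between consecutive envelope lines give the roots: for adjacent envelope indices i < j the intersection is x = (a_i − a_j) / (j − i). Reading off the sorted break points: {-2, 2, 5, 8}.
Verification: at each break x_0, at least two indices attain the minimum of min_i(a_i + i · x_0).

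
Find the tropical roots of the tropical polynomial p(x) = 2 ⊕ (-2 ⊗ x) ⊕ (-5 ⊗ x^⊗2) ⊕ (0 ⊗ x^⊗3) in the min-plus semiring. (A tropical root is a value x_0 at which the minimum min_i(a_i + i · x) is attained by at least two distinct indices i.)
Roots: {-5, 3, 4}

Each tropical root is a break point of the lower envelope of the lines y = a_i + i · x (there are 4 lines, with slopes 0, 1, ..., 3). Only the lines that attain the minimum somewhere contribute to roots; other lines are dominated. Here the surviving (envelope) indices are i = 3, i = 2, i = 1, i = 0.
Intersections between consecutive envelope lines give the roots: for adjacent envelope indices i < j the intersection is x = (a_i − a_j) / (j − i). Reading off the sorted break points: {-5, 3, 4}.
Verification: at each break x_0, at least two indices attain the minimum of min_i(a_i + i · x_0).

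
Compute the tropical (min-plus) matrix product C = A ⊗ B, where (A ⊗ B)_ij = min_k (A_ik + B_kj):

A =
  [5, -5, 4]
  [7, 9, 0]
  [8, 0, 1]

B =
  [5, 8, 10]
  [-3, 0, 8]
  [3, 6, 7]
A ⊗ B =
  [-8, -5, 3]
  [3, 6, 7]
  [-3, 0, 8]

Apply the min-plus product entry-by-entry:
  C[0][0] = min over k of (A[0][0] + B[0][0] = 5 + 5 = 10, A[0][1] + B[1][0] = -5 + -3 = -8, A[0][2] + B[2][0] = 4 + 3 = 7) = -8 (attained at k = 1)
  C[0][1] = min over k of (A[0][0] + B[0][1] = 5 + 8 = 13, A[0][1] + B[1][1] = -5 + 0 = -5, A[0][2] + B[2][1] = 4 + 6 = 10) = -5 (attained at k = 1)
  C[0][2] = min over k of (A[0][0] + B[0][2] = 5 + 10 = 15, A[0][1] + B[1][2] = -5 + 8 = 3, A[0][2] + B[2][2] = 4 + 7 = 11) = 3 (attained at k = 1)
  C[1][0] = min over k of (A[1][0] + B[0][0] = 7 + 5 = 12, A[1][1] + B[1][0] = 9 + -3 = 6, A[1][2] + B[2][0] = 0 + 3 = 3) = 3 (attained at k = 2)
  C[1][1] = min over k of (A[1][0] + B[0][1] = 7 + 8 = 15, A[1][1] + B[1][1] = 9 + 0 = 9, A[1][2] + B[2][1] = 0 + 6 = 6) = 6 (attained at k = 2)
  C[1][2] = min over k of (A[1][0] + B[0][2] = 7 + 10 = 17, A[1][1] + B[1][2] = 9 + 8 = 17, A[1][2] + B[2][2] = 0 + 7 = 7) = 7 (attained at k = 2)
  C[2][0] = min over k of (A[2][0] + B[0][0] = 8 + 5 = 13, A[2][1] + B[1][0] = 0 + -3 = -3, A[2][2] + B[2][0] = 1 + 3 = 4) = -3 (attained at k = 1)
  C[2][1] = min over k of (A[2][0] + B[0][1] = 8 + 8 = 16, A[2][1] + B[1][1] = 0 + 0 = 0, A[2][2] + B[2][1] = 1 + 6 = 7) = 0 (attained at k = 1)
  C[2][2] = min over k of (A[2][0] + B[0][2] = 8 + 10 = 18, A[2][1] + B[1][2] = 0 + 8 = 8, A[2][2] + B[2][2] = 1 + 7 = 8) = 8 (attained at k = 1)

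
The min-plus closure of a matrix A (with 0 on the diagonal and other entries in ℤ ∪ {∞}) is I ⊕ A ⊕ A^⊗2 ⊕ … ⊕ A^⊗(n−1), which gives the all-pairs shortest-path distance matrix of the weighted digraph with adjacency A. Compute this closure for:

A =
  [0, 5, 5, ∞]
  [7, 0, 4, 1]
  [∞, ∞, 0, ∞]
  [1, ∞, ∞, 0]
Closure =
  [0, 5, 5, 6]
  [2, 0, 4, 1]
  [∞, ∞, 0, ∞]
  [1, 6, 6, 0]

This is the Floyd-Warshall all-pairs shortest-path computation. For each intermediate vertex k = 0, 1, …, 3, update dist[i][j] ← min(dist[i][j], dist[i][k] + dist[k][j]). The final matrix gives, for each (i, j), the minimum total weight of any directed path from i to j (possibly empty when i = j).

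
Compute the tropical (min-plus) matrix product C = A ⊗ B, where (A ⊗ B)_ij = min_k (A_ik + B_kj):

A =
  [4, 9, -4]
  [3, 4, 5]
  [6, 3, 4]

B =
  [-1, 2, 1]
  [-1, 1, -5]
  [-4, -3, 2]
A ⊗ B =
  [-8, -7, -2]
  [1, 2, -1]
  [0, 1, -2]

Apply the min-plus product entry-by-entry:
  C[0][0] = min over k of (A[0][0] + B[0][0] = 4 + -1 = 3, A[0][1] + B[1][0] = 9 + -1 = 8, A[0][2] + B[2][0] = -4 + -4 = -8) = -8 (attained at k = 2)
  C[0][1] = min over k of (A[0][0] + B[0][1] = 4 + 2 = 6, A[0][1] + B[1][1] = 9 + 1 = 10, A[0][2] + B[2][1] = -4 + -3 = -7) = -7 (attained at k = 2)
  C[0][2] = min over k of (A[0][0] + B[0][2] = 4 + 1 = 5, A[0][1] + B[1][2] = 9 + -5 = 4, A[0][2] + B[2][2] = -4 + 2 = -2) = -2 (attained at k = 2)
  C[1][0] = min over k of (A[1][0] + B[0][0] = 3 + -1 = 2, A[1][1] + B[1][0] = 4 + -1 = 3, A[1][2] + B[2][0] = 5 + -4 = 1) = 1 (attained at k = 2)
  C[1][1] = min over k of (A[1][0] + B[0][1] = 3 + 2 = 5, A[1][1] + B[1][1] = 4 + 1 = 5, A[1][2] + B[2][1] = 5 + -3 = 2) = 2 (attained at k = 2)
  C[1][2] = min over k of (A[1][0] + B[0][2] = 3 + 1 = 4, A[1][1] + B[1][2] = 4 + -5 = -1, A[1][2] + B[2][2] = 5 + 2 = 7) = -1 (attained at k = 1)
  C[2][0] = min over k of (A[2][0] + B[0][0] = 6 + -1 = 5, A[2][1] + B[1][0] = 3 + -1 = 2, A[2][2] + B[2][0] = 4 + -4 = 0) = 0 (attained at k = 2)
  C[2][1] = min over k of (A[2][0] + B[0][1] = 6 + 2 = 8, A[2][1] + B[1][1] = 3 + 1 = 4, A[2][2] + B[2][1] = 4 + -3 = 1) = 1 (attained at k = 2)
  C[2][2] = min over k of (A[2][0] + B[0][2] = 6 + 1 = 7, A[2][1] + B[1][2] = 3 + -5 = -2, A[2][2] + B[2][2] = 4 + 2 = 6) = -2 (attained at k = 1)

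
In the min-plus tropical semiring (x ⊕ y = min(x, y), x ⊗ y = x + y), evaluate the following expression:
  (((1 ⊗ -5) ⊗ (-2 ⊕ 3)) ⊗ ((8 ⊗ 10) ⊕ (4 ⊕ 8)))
(((1 ⊗ -5) ⊗ (-2 ⊕ 3)) ⊗ ((8 ⊗ 10) ⊕ (4 ⊕ 8))) = -2

Expand innermost to outermost. Recall ⊕ takes the minimum of its arguments and ⊗ takes their sum. Working out the expression (((1 ⊗ -5) ⊗ (-2 ⊕ 3)) ⊗ ((8 ⊗ 10) ⊕ (4 ⊕ 8))) gives -2.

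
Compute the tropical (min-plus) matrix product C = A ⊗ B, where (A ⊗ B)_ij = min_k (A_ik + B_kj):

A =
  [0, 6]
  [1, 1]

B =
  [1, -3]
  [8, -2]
A ⊗ B =
  [1, -3]
  [2, -2]

Apply the min-plus product entry-by-entry:
  C[0][0] = min over k of (A[0][0] + B[0][0] = 0 + 1 = 1, A[0][1] + B[1][0] = 6 + 8 = 14) = 1 (attained at k = 0)
  C[0][1] = min over k of (A[0][0] + B[0][1] = 0 + -3 = -3, A[0][1] + B[1][1] = 6 + -2 = 4) = -3 (attained at k = 0)
  C[1][0] = min over k of (A[1][0] + B[0][0] = 1 + 1 = 2, A[1][1] + B[1][0] = 1 + 8 = 9) = 2 (attained at k = 0)
  C[1][1] = min over k of (A[1][0] + B[0][1] = 1 + -3 = -2, A[1][1] + B[1][1] = 1 + -2 = -1) = -2 (attained at k = 0)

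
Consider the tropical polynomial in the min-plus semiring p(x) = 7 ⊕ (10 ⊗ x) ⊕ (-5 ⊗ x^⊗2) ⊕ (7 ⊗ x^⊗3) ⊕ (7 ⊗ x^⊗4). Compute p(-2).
p(-2) = -9

A tropical monomial a ⊗ x^⊗i evaluates to a + i · x. Evaluating each term at x = -2:
  Term 0 contributes 7 + 0 · -2 = 7
  Term 1 contributes 10 + 1 · -2 = 8
  Term 2 contributes -5 + 2 · -2 = -9
  Term 3 contributes 7 + 3 · -2 = 1
  Term 4 contributes 7 + 4 · -2 = -1
p(-2) = ⊕ of these = min[7, 8, -9, 1, -1] = -9.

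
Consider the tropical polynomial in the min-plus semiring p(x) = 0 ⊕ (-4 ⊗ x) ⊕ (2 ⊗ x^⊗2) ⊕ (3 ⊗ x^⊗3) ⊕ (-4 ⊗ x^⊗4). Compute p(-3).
p(-3) = -16

A tropical monomial a ⊗ x^⊗i evaluates to a + i · x. Evaluating each term at x = -3:
  Term 0 contributes 0 + 0 · -3 = 0
  Term 1 contributes -4 + 1 · -3 = -7
  Term 2 contributes 2 + 2 · -3 = -4
  Term 3 contributes 3 + 3 · -3 = -6
  Term 4 contributes -4 + 4 · -3 = -16
p(-3) = ⊕ of these = min[0, -7, -4, -6, -16] = -16.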